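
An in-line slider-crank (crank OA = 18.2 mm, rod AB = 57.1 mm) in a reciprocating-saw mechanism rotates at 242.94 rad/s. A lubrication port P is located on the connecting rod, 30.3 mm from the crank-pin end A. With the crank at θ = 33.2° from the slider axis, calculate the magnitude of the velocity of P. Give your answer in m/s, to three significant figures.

3.27

ω = 242.9 rad/s.  Crank-pin speed |V_A| = rω = 4.4215 m/s, perpendicular to OA.
Rod angle: sinφ = −(r/L) sinθ ⇒ φ = -10.051°; ω_rod = −rω cosθ/√(L²−r²sin²θ) = -65.804 rad/s.
V_P = V_A + ω_rod × AP, with AP = 0.0303 m along the rod.
Components: V_Px = −rω sinθ − a·ω_rod·sinφ = -2.769 m/s;  V_Py = rω cosθ + a·ω_rod·cosφ = +1.7365 m/s.
|V_P| = √(V_Px² + V_Py²) = 3.2685 m/s.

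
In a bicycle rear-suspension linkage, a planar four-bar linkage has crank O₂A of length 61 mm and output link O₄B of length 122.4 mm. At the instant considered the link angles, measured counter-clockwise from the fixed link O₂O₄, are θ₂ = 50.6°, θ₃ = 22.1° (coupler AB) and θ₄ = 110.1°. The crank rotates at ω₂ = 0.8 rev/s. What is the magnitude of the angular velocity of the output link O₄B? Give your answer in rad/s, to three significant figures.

ω₂ = 5.027 rad/s (from 0.8 rev/s).
Differentiating the loop-closure r₂e^{iθ₂}+r₃e^{iθ₃}=r₁+r₄e^{iθ₄} gives r₂ω₂e^{iθ₂}+r₃ω₃e^{iθ₃}=r₄ω₄e^{iθ₄}.
Eliminating the other unknown: ω₄ = r₂ω₂ sin(θ₂−θ₃) / [r₄ sin(θ₄−θ₃)].
Numerator sine = +0.47716; denominator sine = +0.99939.
Result = 0.061·5.027·(+0.47716) / (0.1224·(+0.99939)) = +1.196 rad/s; magnitude 1.196 rad/s.

1.20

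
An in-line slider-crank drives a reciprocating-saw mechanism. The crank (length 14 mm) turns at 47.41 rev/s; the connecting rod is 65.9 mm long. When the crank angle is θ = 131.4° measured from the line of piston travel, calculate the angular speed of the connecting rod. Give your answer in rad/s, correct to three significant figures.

ω = 297.9 rad/s (converted from 47.41 rev/s).
The rod makes angle φ with the slider axis where L sinφ = r sinθ; differentiating, L cosφ·φ̇ = r ω cosθ.
L cosφ = √(L² − r² sin²θ) = 0.065058 m.
|ω_rod| = r ω |cosθ| / √(L² − r² sin²θ) = 0.014·297.9·0.66131/0.065058 = 42.392 rad/s.

42.4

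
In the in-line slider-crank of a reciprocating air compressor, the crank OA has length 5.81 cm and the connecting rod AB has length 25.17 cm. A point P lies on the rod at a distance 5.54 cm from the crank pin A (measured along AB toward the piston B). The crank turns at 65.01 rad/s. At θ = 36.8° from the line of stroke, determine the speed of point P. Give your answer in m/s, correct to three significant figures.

ω = 65.01 rad/s.  Crank-pin speed |V_A| = rω = 3.7771 m/s, perpendicular to OA.
Rod angle: sinφ = −(r/L) sinθ ⇒ φ = -7.948°; ω_rod = −rω cosθ/√(L²−r²sin²θ) = -12.133 rad/s.
V_P = V_A + ω_rod × AP, with AP = 0.0554 m along the rod.
Components: V_Px = −rω sinθ − a·ω_rod·sinφ = -2.3555 m/s;  V_Py = rω cosθ + a·ω_rod·cosφ = +2.3587 m/s.
|V_P| = √(V_Px² + V_Py²) = 3.3335 m/s.

3.33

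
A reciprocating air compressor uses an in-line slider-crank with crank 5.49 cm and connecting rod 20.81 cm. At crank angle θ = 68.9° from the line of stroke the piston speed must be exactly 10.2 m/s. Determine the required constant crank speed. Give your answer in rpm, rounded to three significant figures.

For an in-line slider-crank, |v_piston| = rω|sinθ|·[1 + r cosθ/√(L² − r² sin²θ)].
With r = 0.0549 m, L = 0.2081 m, θ = 68.9°: the bracketed kinematic factor |dx/dθ| = 0.056238 m.
ω = v/|dx/dθ| = 10.2/0.056238 = 181.37 rad/s.
N = 60ω/(2π) = 1732 rpm.

1730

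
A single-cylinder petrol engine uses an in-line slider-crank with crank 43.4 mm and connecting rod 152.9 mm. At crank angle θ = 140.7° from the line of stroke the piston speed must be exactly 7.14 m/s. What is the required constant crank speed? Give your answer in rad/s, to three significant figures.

334

For an in-line slider-crank, |v_piston| = rω|sinθ|·[1 + r cosθ/√(L² − r² sin²θ)].
With r = 0.0434 m, L = 0.1529 m, θ = 140.7°: the bracketed kinematic factor |dx/dθ| = 0.021351 m.
ω = v/|dx/dθ| = 7.14/0.021351 = 334.41 rad/s.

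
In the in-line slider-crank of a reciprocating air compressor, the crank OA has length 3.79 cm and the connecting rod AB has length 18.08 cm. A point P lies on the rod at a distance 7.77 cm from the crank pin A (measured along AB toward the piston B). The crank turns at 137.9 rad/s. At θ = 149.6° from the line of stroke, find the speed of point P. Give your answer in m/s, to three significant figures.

3.54

ω = 137.9 rad/s.  Crank-pin speed |V_A| = rω = 5.2264 m/s, perpendicular to OA.
Rod angle: sinφ = −(r/L) sinθ ⇒ φ = -6.089°; ω_rod = −rω cosθ/√(L²−r²sin²θ) = +25.074 rad/s.
V_P = V_A + ω_rod × AP, with AP = 0.0777 m along the rod.
Components: V_Px = −rω sinθ − a·ω_rod·sinφ = -2.4381 m/s;  V_Py = rω cosθ + a·ω_rod·cosφ = -2.5706 m/s.
|V_P| = √(V_Px² + V_Py²) = 3.5429 m/s.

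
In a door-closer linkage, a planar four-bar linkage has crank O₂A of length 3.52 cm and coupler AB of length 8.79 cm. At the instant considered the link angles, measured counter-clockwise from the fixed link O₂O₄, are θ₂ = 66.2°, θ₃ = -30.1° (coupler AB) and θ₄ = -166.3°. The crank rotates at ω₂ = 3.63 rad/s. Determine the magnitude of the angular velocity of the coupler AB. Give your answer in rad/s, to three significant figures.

1.67

ω₂ = 3.63 rad/s
Differentiating the loop-closure r₂e^{iθ₂}+r₃e^{iθ₃}=r₁+r₄e^{iθ₄} gives r₂ω₂e^{iθ₂}+r₃ω₃e^{iθ₃}=r₄ω₄e^{iθ₄}.
Eliminating the other unknown: ω₃ = r₂ω₂ sin(θ₄−θ₂) / [r₃ sin(θ₃−θ₄)].
Numerator sine = +0.79335; denominator sine = +0.69214.
Result = 0.0352·3.63·(+0.79335) / (0.0879·(+0.69214)) = +1.6662 rad/s; magnitude 1.6662 rad/s.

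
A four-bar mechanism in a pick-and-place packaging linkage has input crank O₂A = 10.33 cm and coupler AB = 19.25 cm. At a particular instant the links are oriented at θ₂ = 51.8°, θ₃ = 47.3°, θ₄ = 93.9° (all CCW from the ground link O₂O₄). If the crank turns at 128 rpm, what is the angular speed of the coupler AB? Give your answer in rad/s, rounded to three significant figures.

ω₂ = 13.4 rad/s (from 128 rpm).
Differentiating the loop-closure r₂e^{iθ₂}+r₃e^{iθ₃}=r₁+r₄e^{iθ₄} gives r₂ω₂e^{iθ₂}+r₃ω₃e^{iθ₃}=r₄ω₄e^{iθ₄}.
Eliminating the other unknown: ω₃ = r₂ω₂ sin(θ₄−θ₂) / [r₃ sin(θ₃−θ₄)].
Numerator sine = +0.67043; denominator sine = -0.72657.
Result = 0.1033·13.4·(+0.67043) / (0.1925·(-0.72657)) = -6.6371 rad/s; magnitude 6.6371 rad/s.

6.64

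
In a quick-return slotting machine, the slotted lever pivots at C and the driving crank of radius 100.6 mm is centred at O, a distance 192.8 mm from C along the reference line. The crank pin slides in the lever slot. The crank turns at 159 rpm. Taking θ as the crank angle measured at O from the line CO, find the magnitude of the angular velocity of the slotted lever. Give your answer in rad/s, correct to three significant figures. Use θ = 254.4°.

ω = 16.65 rad/s (from 159 rpm).
Crank pin A relative to C: A = (d + r cosθ, r sinθ); lever angle φ = atan2(r sinθ, d + r cosθ).
Differentiating tanφ: φ̇ = rω(d cosθ + r)/(d² + r² + 2dr cosθ).
d² + r² + 2dr cosθ = |CA|² = 0.0368604 m²;  d cosθ + r = +0.048752 m.
|ω_lever| = |0.1006·16.65·+0.048752| / 0.0368604 = 2.2154 rad/s.

2.22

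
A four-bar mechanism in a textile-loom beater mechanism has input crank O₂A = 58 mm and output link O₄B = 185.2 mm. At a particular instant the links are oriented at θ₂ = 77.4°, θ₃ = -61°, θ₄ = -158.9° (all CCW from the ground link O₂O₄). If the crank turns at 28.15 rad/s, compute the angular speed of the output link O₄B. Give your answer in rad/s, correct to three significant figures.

5.91

ω₂ = 28.15 rad/s
Differentiating the loop-closure r₂e^{iθ₂}+r₃e^{iθ₃}=r₁+r₄e^{iθ₄} gives r₂ω₂e^{iθ₂}+r₃ω₃e^{iθ₃}=r₄ω₄e^{iθ₄}.
Eliminating the other unknown: ω₄ = r₂ω₂ sin(θ₂−θ₃) / [r₄ sin(θ₄−θ₃)].
Numerator sine = +0.66393; denominator sine = -0.99051.
Result = 0.058·28.15·(+0.66393) / (0.1852·(-0.99051)) = -5.9092 rad/s; magnitude 5.9092 rad/s.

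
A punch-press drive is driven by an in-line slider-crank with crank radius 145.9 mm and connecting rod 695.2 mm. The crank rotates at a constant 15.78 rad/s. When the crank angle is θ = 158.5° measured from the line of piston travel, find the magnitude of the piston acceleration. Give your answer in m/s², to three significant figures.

28.2

ω = 15.78 rad/s
x(θ) = r cosθ + √(L² − r² sin²θ); with ω constant, a = ω²·d²x/dθ².
d²x/dθ² = −r cosθ − r²(cos2θ)/√u − r⁴ sin²2θ/(4u^{3/2}),  u = L² − r² sin²θ = 0.480444 m².
Substituting r = 0.1459 m, L = 0.6952 m, θ = 158.5°: d²x/dθ² = +0.11313 m.
a = ω²·d²x/dθ² = (15.78)²·(+0.11313) = +28.17 m/s²;  |a| = 28.17 m/s².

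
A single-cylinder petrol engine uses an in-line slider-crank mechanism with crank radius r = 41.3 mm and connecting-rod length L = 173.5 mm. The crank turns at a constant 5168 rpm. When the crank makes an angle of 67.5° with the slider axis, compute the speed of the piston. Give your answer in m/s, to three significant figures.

22.6

ω = 2π·5168/60 = 541.2 rad/s
For an in-line slider-crank, x = r cosθ + √(L² − r² sin²θ), so v = −rω sinθ·[1 + r cosθ/√(L² − r² sin²θ)].
With r = 0.0413 m, L = 0.1735 m, θ = 67.5°: √(L² − r² sin²θ) = 0.16925 m.
v = −0.0413·541.2·0.92388·[1 + 0.0413·0.38268/0.16925] = -22.578 m/s.
|v| = 22.578 m/s.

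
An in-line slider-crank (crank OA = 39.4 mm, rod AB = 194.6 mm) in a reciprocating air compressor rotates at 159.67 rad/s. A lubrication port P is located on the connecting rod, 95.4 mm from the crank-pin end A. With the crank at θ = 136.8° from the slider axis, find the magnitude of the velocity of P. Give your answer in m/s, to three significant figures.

4.63

ω = 159.7 rad/s.  Crank-pin speed |V_A| = rω = 6.291 m/s, perpendicular to OA.
Rod angle: sinφ = −(r/L) sinθ ⇒ φ = -7.967°; ω_rod = −rω cosθ/√(L²−r²sin²θ) = +23.796 rad/s.
V_P = V_A + ω_rod × AP, with AP = 0.0954 m along the rod.
Components: V_Px = −rω sinθ − a·ω_rod·sinφ = -3.9919 m/s;  V_Py = rω cosθ + a·ω_rod·cosφ = -2.3377 m/s.
|V_P| = √(V_Px² + V_Py²) = 4.626 m/s.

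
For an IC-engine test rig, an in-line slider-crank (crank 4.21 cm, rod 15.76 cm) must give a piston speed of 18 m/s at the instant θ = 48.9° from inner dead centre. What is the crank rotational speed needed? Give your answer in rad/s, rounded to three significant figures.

For an in-line slider-crank, |v_piston| = rω|sinθ|·[1 + r cosθ/√(L² − r² sin²θ)].
With r = 0.0421 m, L = 0.1576 m, θ = 48.9°: the bracketed kinematic factor |dx/dθ| = 0.037413 m.
ω = v/|dx/dθ| = 18/0.037413 = 481.12 rad/s.

481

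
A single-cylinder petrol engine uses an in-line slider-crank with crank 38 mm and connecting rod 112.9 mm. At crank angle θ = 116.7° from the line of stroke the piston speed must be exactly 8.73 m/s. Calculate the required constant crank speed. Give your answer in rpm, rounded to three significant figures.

For an in-line slider-crank, |v_piston| = rω|sinθ|·[1 + r cosθ/√(L² − r² sin²θ)].
With r = 0.038 m, L = 0.1129 m, θ = 116.7°: the bracketed kinematic factor |dx/dθ| = 0.028565 m.
ω = v/|dx/dθ| = 8.73/0.028565 = 305.62 rad/s.
N = 60ω/(2π) = 2918.5 rpm.

2920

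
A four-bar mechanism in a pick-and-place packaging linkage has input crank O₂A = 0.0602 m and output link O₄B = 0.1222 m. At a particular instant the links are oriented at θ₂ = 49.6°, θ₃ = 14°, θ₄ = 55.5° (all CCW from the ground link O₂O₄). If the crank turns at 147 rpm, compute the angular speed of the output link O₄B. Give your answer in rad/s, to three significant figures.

6.66

ω₂ = 15.39 rad/s (from 147 rpm).
Differentiating the loop-closure r₂e^{iθ₂}+r₃e^{iθ₃}=r₁+r₄e^{iθ₄} gives r₂ω₂e^{iθ₂}+r₃ω₃e^{iθ₃}=r₄ω₄e^{iθ₄}.
Eliminating the other unknown: ω₄ = r₂ω₂ sin(θ₂−θ₃) / [r₄ sin(θ₄−θ₃)].
Numerator sine = +0.58212; denominator sine = +0.66262.
Result = 0.0602·15.39·(+0.58212) / (0.1222·(+0.66262)) = +6.6623 rad/s; magnitude 6.6623 rad/s.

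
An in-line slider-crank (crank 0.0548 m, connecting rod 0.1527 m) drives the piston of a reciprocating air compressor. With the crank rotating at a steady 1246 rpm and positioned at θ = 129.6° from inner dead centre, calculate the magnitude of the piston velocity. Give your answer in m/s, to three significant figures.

ω = 2π·1246/60 = 130.5 rad/s
For an in-line slider-crank, x = r cosθ + √(L² − r² sin²θ), so v = −rω sinθ·[1 + r cosθ/√(L² − r² sin²θ)].
With r = 0.0548 m, L = 0.1527 m, θ = 129.6°: √(L² − r² sin²θ) = 0.14675 m.
v = −0.0548·130.5·0.77051·[1 + 0.0548·-0.63742/0.14675] = -4.198 m/s.
|v| = 4.198 m/s.

4.20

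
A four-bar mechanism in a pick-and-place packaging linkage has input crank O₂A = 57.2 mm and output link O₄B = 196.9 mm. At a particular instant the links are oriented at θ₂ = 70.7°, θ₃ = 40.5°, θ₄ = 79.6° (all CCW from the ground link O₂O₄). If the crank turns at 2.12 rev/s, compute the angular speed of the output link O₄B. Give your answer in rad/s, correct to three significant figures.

ω₂ = 13.32 rad/s (from 2.12 rev/s).
Differentiating the loop-closure r₂e^{iθ₂}+r₃e^{iθ₃}=r₁+r₄e^{iθ₄} gives r₂ω₂e^{iθ₂}+r₃ω₃e^{iθ₃}=r₄ω₄e^{iθ₄}.
Eliminating the other unknown: ω₄ = r₂ω₂ sin(θ₂−θ₃) / [r₄ sin(θ₄−θ₃)].
Numerator sine = +0.50302; denominator sine = +0.63068.
Result = 0.0572·13.32·(+0.50302) / (0.1969·(+0.63068)) = +3.0863 rad/s; magnitude 3.0863 rad/s.

3.09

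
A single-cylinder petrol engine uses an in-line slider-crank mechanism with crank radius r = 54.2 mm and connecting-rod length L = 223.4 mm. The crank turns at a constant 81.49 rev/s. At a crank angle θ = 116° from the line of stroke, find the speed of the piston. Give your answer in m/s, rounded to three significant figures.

22.2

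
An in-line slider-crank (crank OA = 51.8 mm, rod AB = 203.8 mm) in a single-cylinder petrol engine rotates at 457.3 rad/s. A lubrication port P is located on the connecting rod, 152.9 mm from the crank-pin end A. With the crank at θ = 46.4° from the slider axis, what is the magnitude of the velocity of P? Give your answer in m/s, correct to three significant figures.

19.9

ω = 457.3 rad/s.  Crank-pin speed |V_A| = rω = 23.688 m/s, perpendicular to OA.
Rod angle: sinφ = −(r/L) sinθ ⇒ φ = -10.607°; ω_rod = −rω cosθ/√(L²−r²sin²θ) = -81.549 rad/s.
V_P = V_A + ω_rod × AP, with AP = 0.1529 m along the rod.
Components: V_Px = −rω sinθ − a·ω_rod·sinφ = -19.449 m/s;  V_Py = rω cosθ + a·ω_rod·cosφ = +4.0799 m/s.
|V_P| = √(V_Px² + V_Py²) = 19.873 m/s.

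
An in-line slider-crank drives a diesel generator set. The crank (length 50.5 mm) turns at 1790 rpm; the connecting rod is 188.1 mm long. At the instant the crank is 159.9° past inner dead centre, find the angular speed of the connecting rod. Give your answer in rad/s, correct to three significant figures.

ω = 187.4 rad/s (converted from 1790 rpm).
The rod makes angle φ with the slider axis where L sinφ = r sinθ; differentiating, L cosφ·φ̇ = r ω cosθ.
L cosφ = √(L² − r² sin²θ) = 0.1873 m.
|ω_rod| = r ω |cosθ| / √(L² − r² sin²θ) = 0.0505·187.4·0.93909/0.1873 = 47.462 rad/s.

47.5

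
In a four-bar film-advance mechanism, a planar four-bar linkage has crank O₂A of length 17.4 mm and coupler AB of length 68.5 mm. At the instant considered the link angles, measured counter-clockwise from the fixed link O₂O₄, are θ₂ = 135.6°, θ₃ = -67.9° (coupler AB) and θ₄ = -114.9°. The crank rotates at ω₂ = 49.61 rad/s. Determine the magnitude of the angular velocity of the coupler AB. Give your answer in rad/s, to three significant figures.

16.2

ω₂ = 49.61 rad/s
Differentiating the loop-closure r₂e^{iθ₂}+r₃e^{iθ₃}=r₁+r₄e^{iθ₄} gives r₂ω₂e^{iθ₂}+r₃ω₃e^{iθ₃}=r₄ω₄e^{iθ₄}.
Eliminating the other unknown: ω₃ = r₂ω₂ sin(θ₄−θ₂) / [r₃ sin(θ₃−θ₄)].
Numerator sine = +0.94264; denominator sine = +0.73135.
Result = 0.0174·49.61·(+0.94264) / (0.0685·(+0.73135)) = +16.242 rad/s; magnitude 16.242 rad/s.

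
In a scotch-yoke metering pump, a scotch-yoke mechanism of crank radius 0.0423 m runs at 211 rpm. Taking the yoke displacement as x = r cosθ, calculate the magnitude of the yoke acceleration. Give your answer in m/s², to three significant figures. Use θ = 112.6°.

7.94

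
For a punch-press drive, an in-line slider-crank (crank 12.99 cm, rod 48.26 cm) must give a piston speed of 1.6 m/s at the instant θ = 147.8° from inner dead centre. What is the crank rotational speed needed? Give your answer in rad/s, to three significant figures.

For an in-line slider-crank, |v_piston| = rω|sinθ|·[1 + r cosθ/√(L² − r² sin²θ)].
With r = 0.1299 m, L = 0.4826 m, θ = 147.8°: the bracketed kinematic factor |dx/dθ| = 0.05329 m.
ω = v/|dx/dθ| = 1.6/0.05329 = 30.025 rad/s.

30.0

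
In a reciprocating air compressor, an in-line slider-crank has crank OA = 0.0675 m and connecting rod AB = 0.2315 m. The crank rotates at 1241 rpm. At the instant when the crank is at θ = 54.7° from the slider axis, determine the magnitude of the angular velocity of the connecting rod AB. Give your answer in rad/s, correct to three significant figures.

22.5

ω = 130 rad/s (converted from 1241 rpm).
The rod makes angle φ with the slider axis where L sinφ = r sinθ; differentiating, L cosφ·φ̇ = r ω cosθ.
L cosφ = √(L² − r² sin²θ) = 0.22485 m.
|ω_rod| = r ω |cosθ| / √(L² − r² sin²θ) = 0.0675·130·0.57786/0.22485 = 22.544 rad/s.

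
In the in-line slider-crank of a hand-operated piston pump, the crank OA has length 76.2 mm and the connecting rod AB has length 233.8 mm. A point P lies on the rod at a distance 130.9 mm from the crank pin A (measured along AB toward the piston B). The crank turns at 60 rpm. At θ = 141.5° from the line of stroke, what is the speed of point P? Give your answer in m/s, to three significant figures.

ω = 6.283 rad/s.  Crank-pin speed |V_A| = rω = 0.47878 m/s, perpendicular to OA.
Rod angle: sinφ = −(r/L) sinθ ⇒ φ = -11.706°; ω_rod = −rω cosθ/√(L²−r²sin²θ) = +1.6367 rad/s.
V_P = V_A + ω_rod × AP, with AP = 0.1309 m along the rod.
Components: V_Px = −rω sinθ − a·ω_rod·sinφ = -0.25458 m/s;  V_Py = rω cosθ + a·ω_rod·cosφ = -0.16491 m/s.
|V_P| = √(V_Px² + V_Py²) = 0.30333 m/s.

0.303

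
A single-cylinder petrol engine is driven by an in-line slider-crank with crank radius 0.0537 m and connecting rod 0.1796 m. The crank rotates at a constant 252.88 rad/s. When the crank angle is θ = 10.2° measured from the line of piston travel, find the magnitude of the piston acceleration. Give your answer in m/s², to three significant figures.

4350

ω = 252.9 rad/s
x(θ) = r cosθ + √(L² − r² sin²θ); with ω constant, a = ω²·d²x/dθ².
d²x/dθ² = −r cosθ − r²(cos2θ)/√u − r⁴ sin²2θ/(4u^{3/2}),  u = L² − r² sin²θ = 0.0321657 m².
Substituting r = 0.0537 m, L = 0.1796 m, θ = 10.2°: d²x/dθ² = -0.067965 m.
a = ω²·d²x/dθ² = (252.9)²·(-0.067965) = -4346.3 m/s²;  |a| = 4346.3 m/s².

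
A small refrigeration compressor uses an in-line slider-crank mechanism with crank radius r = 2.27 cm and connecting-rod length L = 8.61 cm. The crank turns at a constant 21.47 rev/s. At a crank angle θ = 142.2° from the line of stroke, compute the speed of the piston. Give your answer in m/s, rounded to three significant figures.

1.48

ω = 2π·21.5 = 134.9 rad/s
For an in-line slider-crank, x = r cosθ + √(L² − r² sin²θ), so v = −rω sinθ·[1 + r cosθ/√(L² − r² sin²θ)].
With r = 0.0227 m, L = 0.0861 m, θ = 142.2°: √(L² − r² sin²θ) = 0.084968 m.
v = −0.0227·134.9·0.61291·[1 + 0.0227·-0.79016/0.084968] = -1.4807 m/s.
|v| = 1.4807 m/s.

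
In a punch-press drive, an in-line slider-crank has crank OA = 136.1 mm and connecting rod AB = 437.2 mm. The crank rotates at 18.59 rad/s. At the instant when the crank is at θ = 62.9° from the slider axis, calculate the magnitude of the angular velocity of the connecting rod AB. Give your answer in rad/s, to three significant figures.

ω = 18.59 rad/s
The rod makes angle φ with the slider axis where L sinφ = r sinθ; differentiating, L cosφ·φ̇ = r ω cosθ.
L cosφ = √(L² − r² sin²θ) = 0.42008 m.
|ω_rod| = r ω |cosθ| / √(L² − r² sin²θ) = 0.1361·18.59·0.45554/0.42008 = 2.7437 rad/s.

2.74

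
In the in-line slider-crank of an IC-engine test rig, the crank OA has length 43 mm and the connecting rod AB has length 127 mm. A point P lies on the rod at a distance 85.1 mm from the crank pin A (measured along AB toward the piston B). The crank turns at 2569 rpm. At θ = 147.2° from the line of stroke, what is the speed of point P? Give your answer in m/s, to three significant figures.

ω = 269 rad/s.  Crank-pin speed |V_A| = rω = 11.568 m/s, perpendicular to OA.
Rod angle: sinφ = −(r/L) sinθ ⇒ φ = -10.569°; ω_rod = −rω cosθ/√(L²−r²sin²θ) = +77.886 rad/s.
V_P = V_A + ω_rod × AP, with AP = 0.0851 m along the rod.
Components: V_Px = −rω sinθ − a·ω_rod·sinφ = -5.0508 m/s;  V_Py = rω cosθ + a·ω_rod·cosφ = -3.2081 m/s.
|V_P| = √(V_Px² + V_Py²) = 5.9835 m/s.

5.98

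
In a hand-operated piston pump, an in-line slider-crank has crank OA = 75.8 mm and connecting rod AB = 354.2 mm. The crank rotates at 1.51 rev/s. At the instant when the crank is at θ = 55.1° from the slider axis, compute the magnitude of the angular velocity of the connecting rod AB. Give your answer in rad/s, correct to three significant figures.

ω = 9.488 rad/s (converted from 1.51 rev/s).
The rod makes angle φ with the slider axis where L sinφ = r sinθ; differentiating, L cosφ·φ̇ = r ω cosθ.
L cosφ = √(L² − r² sin²θ) = 0.3487 m.
|ω_rod| = r ω |cosθ| / √(L² − r² sin²θ) = 0.0758·9.488·0.57215/0.3487 = 1.18 rad/s.

1.18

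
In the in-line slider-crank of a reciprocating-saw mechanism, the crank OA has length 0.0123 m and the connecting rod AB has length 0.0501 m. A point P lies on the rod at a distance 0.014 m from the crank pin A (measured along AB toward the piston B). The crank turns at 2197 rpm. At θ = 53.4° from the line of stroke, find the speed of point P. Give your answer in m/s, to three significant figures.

2.66

ω = 230.1 rad/s.  Crank-pin speed |V_A| = rω = 2.8299 m/s, perpendicular to OA.
Rod angle: sinφ = −(r/L) sinθ ⇒ φ = -11.367°; ω_rod = −rω cosθ/√(L²−r²sin²θ) = -34.351 rad/s.
V_P = V_A + ω_rod × AP, with AP = 0.014 m along the rod.
Components: V_Px = −rω sinθ − a·ω_rod·sinφ = -2.3666 m/s;  V_Py = rω cosθ + a·ω_rod·cosφ = +1.2157 m/s.
|V_P| = √(V_Px² + V_Py²) = 2.6606 m/s.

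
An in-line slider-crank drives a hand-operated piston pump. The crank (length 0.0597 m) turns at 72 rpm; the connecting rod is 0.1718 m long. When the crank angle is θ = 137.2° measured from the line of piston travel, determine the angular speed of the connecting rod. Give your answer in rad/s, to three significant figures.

ω = 7.54 rad/s (converted from 72 rpm).
The rod makes angle φ with the slider axis where L sinφ = r sinθ; differentiating, L cosφ·φ̇ = r ω cosθ.
L cosφ = √(L² − r² sin²θ) = 0.16694 m.
|ω_rod| = r ω |cosθ| / √(L² − r² sin²θ) = 0.0597·7.54·0.73373/0.16694 = 1.9784 rad/s.

1.98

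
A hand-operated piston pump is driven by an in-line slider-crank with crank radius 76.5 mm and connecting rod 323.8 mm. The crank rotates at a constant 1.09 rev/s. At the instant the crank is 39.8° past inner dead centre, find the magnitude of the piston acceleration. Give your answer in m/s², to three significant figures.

ω = 2π·1.09 = 6.849 rad/s
x(θ) = r cosθ + √(L² − r² sin²θ); with ω constant, a = ω²·d²x/dθ².
d²x/dθ² = −r cosθ − r²(cos2θ)/√u − r⁴ sin²2θ/(4u^{3/2}),  u = L² − r² sin²θ = 0.102449 m².
Substituting r = 0.0765 m, L = 0.3238 m, θ = 39.8°: d²x/dθ² = -0.062327 m.
a = ω²·d²x/dθ² = (6.849)²·(-0.062327) = -2.9234 m/s²;  |a| = 2.9234 m/s².

2.92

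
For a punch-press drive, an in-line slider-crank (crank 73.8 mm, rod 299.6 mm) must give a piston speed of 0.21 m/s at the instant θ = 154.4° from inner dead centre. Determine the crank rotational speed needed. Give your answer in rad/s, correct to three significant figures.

For an in-line slider-crank, |v_piston| = rω|sinθ|·[1 + r cosθ/√(L² − r² sin²θ)].
With r = 0.0738 m, L = 0.2996 m, θ = 154.4°: the bracketed kinematic factor |dx/dθ| = 0.024764 m.
ω = v/|dx/dθ| = 0.21/0.024764 = 8.4802 rad/s.

8.48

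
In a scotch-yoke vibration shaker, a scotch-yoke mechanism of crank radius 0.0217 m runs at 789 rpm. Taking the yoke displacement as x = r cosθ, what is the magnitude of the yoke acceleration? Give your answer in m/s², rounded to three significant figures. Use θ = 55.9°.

83.1

ω = 82.62 rad/s (from 789 rpm).
x = r cosθ ⇒ ẍ = −rω² cosθ (ω constant).
|a| = rω²|cosθ| = 0.0217·(82.62)²·|cos 55.9°| = 83.053 m/s².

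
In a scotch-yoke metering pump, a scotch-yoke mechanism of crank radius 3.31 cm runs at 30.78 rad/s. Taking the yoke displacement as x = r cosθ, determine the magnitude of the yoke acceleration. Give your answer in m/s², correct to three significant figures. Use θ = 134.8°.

ω = 30.78 rad/s
x = r cosθ ⇒ ẍ = −rω² cosθ (ω constant).
|a| = rω²|cosθ| = 0.0331·(30.78)²·|cos 134.8°| = 22.097 m/s².

22.1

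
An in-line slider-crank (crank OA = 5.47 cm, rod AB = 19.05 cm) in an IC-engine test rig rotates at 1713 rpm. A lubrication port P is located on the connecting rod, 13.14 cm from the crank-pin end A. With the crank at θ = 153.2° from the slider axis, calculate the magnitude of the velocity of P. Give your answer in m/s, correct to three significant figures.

ω = 179.4 rad/s.  Crank-pin speed |V_A| = rω = 9.8124 m/s, perpendicular to OA.
Rod angle: sinφ = −(r/L) sinθ ⇒ φ = -7.439°; ω_rod = −rω cosθ/√(L²−r²sin²θ) = +46.366 rad/s.
V_P = V_A + ω_rod × AP, with AP = 0.1314 m along the rod.
Components: V_Px = −rω sinθ − a·ω_rod·sinφ = -3.6354 m/s;  V_Py = rω cosθ + a·ω_rod·cosφ = -2.7172 m/s.
|V_P| = √(V_Px² + V_Py²) = 4.5386 m/s.

4.54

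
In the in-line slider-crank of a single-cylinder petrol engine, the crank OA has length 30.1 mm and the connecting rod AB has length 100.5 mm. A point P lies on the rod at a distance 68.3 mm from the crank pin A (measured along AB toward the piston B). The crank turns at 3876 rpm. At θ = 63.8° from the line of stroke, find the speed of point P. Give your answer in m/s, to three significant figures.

ω = 405.9 rad/s.  Crank-pin speed |V_A| = rω = 12.217 m/s, perpendicular to OA.
Rod angle: sinφ = −(r/L) sinθ ⇒ φ = -15.589°; ω_rod = −rω cosθ/√(L²−r²sin²θ) = -55.722 rad/s.
V_P = V_A + ω_rod × AP, with AP = 0.0683 m along the rod.
Components: V_Px = −rω sinθ − a·ω_rod·sinφ = -11.985 m/s;  V_Py = rω cosθ + a·ω_rod·cosφ = +1.7282 m/s.
|V_P| = √(V_Px² + V_Py²) = 12.109 m/s.

12.1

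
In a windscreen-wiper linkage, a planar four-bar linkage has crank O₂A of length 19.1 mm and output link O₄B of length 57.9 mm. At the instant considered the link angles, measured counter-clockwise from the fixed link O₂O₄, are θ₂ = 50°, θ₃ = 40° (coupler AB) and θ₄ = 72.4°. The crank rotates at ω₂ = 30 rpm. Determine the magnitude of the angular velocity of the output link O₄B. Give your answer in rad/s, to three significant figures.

0.336

ω₂ = 3.142 rad/s (from 30 rpm).
Differentiating the loop-closure r₂e^{iθ₂}+r₃e^{iθ₃}=r₁+r₄e^{iθ₄} gives r₂ω₂e^{iθ₂}+r₃ω₃e^{iθ₃}=r₄ω₄e^{iθ₄}.
Eliminating the other unknown: ω₄ = r₂ω₂ sin(θ₂−θ₃) / [r₄ sin(θ₄−θ₃)].
Numerator sine = +0.17365; denominator sine = +0.53583.
Result = 0.0191·3.142·(+0.17365) / (0.0579·(+0.53583)) = +0.33585 rad/s; magnitude 0.33585 rad/s.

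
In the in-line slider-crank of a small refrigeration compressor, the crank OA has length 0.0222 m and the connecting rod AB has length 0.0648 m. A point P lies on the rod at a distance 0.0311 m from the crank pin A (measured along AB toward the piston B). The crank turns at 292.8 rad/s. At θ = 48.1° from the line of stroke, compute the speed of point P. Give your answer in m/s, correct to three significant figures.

5.84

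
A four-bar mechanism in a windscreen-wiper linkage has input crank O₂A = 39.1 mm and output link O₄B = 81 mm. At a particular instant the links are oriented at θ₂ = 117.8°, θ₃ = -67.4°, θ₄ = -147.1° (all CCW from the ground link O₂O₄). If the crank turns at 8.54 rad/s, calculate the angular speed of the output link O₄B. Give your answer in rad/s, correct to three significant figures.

0.380

ω₂ = 8.54 rad/s
Differentiating the loop-closure r₂e^{iθ₂}+r₃e^{iθ₃}=r₁+r₄e^{iθ₄} gives r₂ω₂e^{iθ₂}+r₃ω₃e^{iθ₃}=r₄ω₄e^{iθ₄}.
Eliminating the other unknown: ω₄ = r₂ω₂ sin(θ₂−θ₃) / [r₄ sin(θ₄−θ₃)].
Numerator sine = -0.09063; denominator sine = -0.98389.
Result = 0.0391·8.54·(-0.09063) / (0.081·(-0.98389)) = +0.37974 rad/s; magnitude 0.37974 rad/s.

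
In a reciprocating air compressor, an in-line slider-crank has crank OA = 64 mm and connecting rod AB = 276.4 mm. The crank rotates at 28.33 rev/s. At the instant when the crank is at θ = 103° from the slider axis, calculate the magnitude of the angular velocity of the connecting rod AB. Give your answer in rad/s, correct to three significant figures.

9.52

ω = 178 rad/s (converted from 28.33 rev/s).
The rod makes angle φ with the slider axis where L sinφ = r sinθ; differentiating, L cosφ·φ̇ = r ω cosθ.
L cosφ = √(L² − r² sin²θ) = 0.26927 m.
|ω_rod| = r ω |cosθ| / √(L² − r² sin²θ) = 0.064·178·0.22495/0.26927 = 9.517 rad/s.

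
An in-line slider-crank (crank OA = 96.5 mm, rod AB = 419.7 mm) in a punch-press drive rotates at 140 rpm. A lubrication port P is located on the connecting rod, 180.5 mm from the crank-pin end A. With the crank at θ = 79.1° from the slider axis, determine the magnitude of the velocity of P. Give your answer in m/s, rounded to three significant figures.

ω = 14.66 rad/s.  Crank-pin speed |V_A| = rω = 1.4148 m/s, perpendicular to OA.
Rod angle: sinφ = −(r/L) sinθ ⇒ φ = -13.049°; ω_rod = −rω cosθ/√(L²−r²sin²θ) = -0.65432 rad/s.
V_P = V_A + ω_rod × AP, with AP = 0.1805 m along the rod.
Components: V_Px = −rω sinθ − a·ω_rod·sinφ = -1.4159 m/s;  V_Py = rω cosθ + a·ω_rod·cosφ = +0.15247 m/s.
|V_P| = √(V_Px² + V_Py²) = 1.4241 m/s.

1.42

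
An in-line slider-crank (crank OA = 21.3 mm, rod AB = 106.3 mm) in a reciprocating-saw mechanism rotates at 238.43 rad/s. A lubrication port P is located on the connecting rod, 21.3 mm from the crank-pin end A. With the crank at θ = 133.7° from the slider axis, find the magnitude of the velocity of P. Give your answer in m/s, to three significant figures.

ω = 238.4 rad/s.  Crank-pin speed |V_A| = rω = 5.0786 m/s, perpendicular to OA.
Rod angle: sinφ = −(r/L) sinθ ⇒ φ = -8.329°; ω_rod = −rω cosθ/√(L²−r²sin²θ) = +33.359 rad/s.
V_P = V_A + ω_rod × AP, with AP = 0.0213 m along the rod.
Components: V_Px = −rω sinθ − a·ω_rod·sinφ = -3.5687 m/s;  V_Py = rω cosθ + a·ω_rod·cosφ = -2.8056 m/s.
|V_P| = √(V_Px² + V_Py²) = 4.5395 m/s.

4.54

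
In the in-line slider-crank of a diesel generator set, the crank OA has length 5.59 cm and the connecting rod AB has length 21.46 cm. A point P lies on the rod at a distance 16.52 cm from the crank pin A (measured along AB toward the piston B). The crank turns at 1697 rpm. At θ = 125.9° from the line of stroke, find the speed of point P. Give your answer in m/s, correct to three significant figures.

ω = 177.7 rad/s.  Crank-pin speed |V_A| = rω = 9.934 m/s, perpendicular to OA.
Rod angle: sinφ = −(r/L) sinθ ⇒ φ = -12.181°; ω_rod = −rω cosθ/√(L²−r²sin²θ) = +27.769 rad/s.
V_P = V_A + ω_rod × AP, with AP = 0.1652 m along the rod.
Components: V_Px = −rω sinθ − a·ω_rod·sinφ = -7.079 m/s;  V_Py = rω cosθ + a·ω_rod·cosφ = -1.3409 m/s.
|V_P| = √(V_Px² + V_Py²) = 7.2048 m/s.

7.20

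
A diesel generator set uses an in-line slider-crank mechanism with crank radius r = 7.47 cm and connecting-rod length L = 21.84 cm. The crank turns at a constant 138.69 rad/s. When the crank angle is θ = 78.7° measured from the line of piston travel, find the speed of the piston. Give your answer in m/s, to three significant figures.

ω = 138.7 rad/s
For an in-line slider-crank, x = r cosθ + √(L² − r² sin²θ), so v = −rω sinθ·[1 + r cosθ/√(L² − r² sin²θ)].
With r = 0.0747 m, L = 0.2184 m, θ = 78.7°: √(L² − r² sin²θ) = 0.20575 m.
v = −0.0747·138.7·0.98061·[1 + 0.0747·0.19595/0.20575] = -10.882 m/s.
|v| = 10.882 m/s.

10.9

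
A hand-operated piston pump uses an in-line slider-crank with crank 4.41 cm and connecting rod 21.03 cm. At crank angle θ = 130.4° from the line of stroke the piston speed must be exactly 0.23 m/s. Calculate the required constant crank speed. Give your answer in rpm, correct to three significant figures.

75.8

For an in-line slider-crank, |v_piston| = rω|sinθ|·[1 + r cosθ/√(L² − r² sin²θ)].
With r = 0.0441 m, L = 0.2103 m, θ = 130.4°: the bracketed kinematic factor |dx/dθ| = 0.02896 m.
ω = v/|dx/dθ| = 0.23/0.02896 = 7.942 rad/s.
N = 60ω/(2π) = 75.84 rpm.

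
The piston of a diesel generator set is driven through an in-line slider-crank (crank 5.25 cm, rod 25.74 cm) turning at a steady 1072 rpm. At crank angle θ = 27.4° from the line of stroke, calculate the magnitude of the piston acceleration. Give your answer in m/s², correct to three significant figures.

ω = 2π·1072/60 = 112.3 rad/s
x(θ) = r cosθ + √(L² − r² sin²θ); with ω constant, a = ω²·d²x/dθ².
d²x/dθ² = −r cosθ − r²(cos2θ)/√u − r⁴ sin²2θ/(4u^{3/2}),  u = L² − r² sin²θ = 0.065671 m².
Substituting r = 0.0525 m, L = 0.2574 m, θ = 27.4°: d²x/dθ² = -0.052885 m.
a = ω²·d²x/dθ² = (112.3)²·(-0.052885) = -666.47 m/s²;  |a| = 666.47 m/s².

666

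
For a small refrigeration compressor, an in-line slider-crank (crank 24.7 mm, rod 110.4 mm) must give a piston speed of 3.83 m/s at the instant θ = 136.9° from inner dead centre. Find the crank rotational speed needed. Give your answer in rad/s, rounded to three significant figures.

For an in-line slider-crank, |v_piston| = rω|sinθ|·[1 + r cosθ/√(L² − r² sin²θ)].
With r = 0.0247 m, L = 0.1104 m, θ = 136.9°: the bracketed kinematic factor |dx/dθ| = 0.014087 m.
ω = v/|dx/dθ| = 3.83/0.014087 = 271.88 rad/s.

272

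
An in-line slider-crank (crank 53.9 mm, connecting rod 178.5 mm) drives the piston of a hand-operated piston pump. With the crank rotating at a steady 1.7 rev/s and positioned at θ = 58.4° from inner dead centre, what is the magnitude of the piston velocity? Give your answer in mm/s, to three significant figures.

571

ω = 2π·1.7 = 10.68 rad/s
For an in-line slider-crank, x = r cosθ + √(L² − r² sin²θ), so v = −rω sinθ·[1 + r cosθ/√(L² − r² sin²θ)].
With r = 0.0539 m, L = 0.1785 m, θ = 58.4°: √(L² − r² sin²θ) = 0.1725 m.
v = −0.0539·10.68·0.85173·[1 + 0.0539·0.52399/0.1725] = -0.57065 m/s.
|v| = 0.57065 m/s = 570.65 mm/s.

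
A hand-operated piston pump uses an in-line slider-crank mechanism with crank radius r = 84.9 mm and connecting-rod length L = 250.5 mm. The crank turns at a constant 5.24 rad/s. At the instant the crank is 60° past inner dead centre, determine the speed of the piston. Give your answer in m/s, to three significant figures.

0.454

ω = 5.24 rad/s
For an in-line slider-crank, x = r cosθ + √(L² − r² sin²θ), so v = −rω sinθ·[1 + r cosθ/√(L² − r² sin²θ)].
With r = 0.0849 m, L = 0.2505 m, θ = 60°: √(L² − r² sin²θ) = 0.23947 m.
v = −0.0849·5.24·0.86603·[1 + 0.0849·0.50000/0.23947] = -0.45357 m/s.
|v| = 0.45357 m/s.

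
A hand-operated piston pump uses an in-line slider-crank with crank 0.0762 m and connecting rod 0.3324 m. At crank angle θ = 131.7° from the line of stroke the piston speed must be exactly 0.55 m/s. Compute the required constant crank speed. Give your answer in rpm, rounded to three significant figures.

109

For an in-line slider-crank, |v_piston| = rω|sinθ|·[1 + r cosθ/√(L² − r² sin²θ)].
With r = 0.0762 m, L = 0.3324 m, θ = 131.7°: the bracketed kinematic factor |dx/dθ| = 0.048088 m.
ω = v/|dx/dθ| = 0.55/0.048088 = 11.437 rad/s.
N = 60ω/(2π) = 109.22 rpm.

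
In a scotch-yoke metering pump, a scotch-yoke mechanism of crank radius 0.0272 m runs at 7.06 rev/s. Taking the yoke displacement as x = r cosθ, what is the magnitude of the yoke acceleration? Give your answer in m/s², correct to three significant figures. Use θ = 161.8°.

ω = 44.36 rad/s (from 7.06 rev/s).
x = r cosθ ⇒ ẍ = −rω² cosθ (ω constant).
|a| = rω²|cosθ| = 0.0272·(44.36)²·|cos 161.8°| = 50.845 m/s².

50.8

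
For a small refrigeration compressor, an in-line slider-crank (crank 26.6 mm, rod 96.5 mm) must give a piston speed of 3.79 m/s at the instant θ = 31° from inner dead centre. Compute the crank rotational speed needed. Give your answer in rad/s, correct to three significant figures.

For an in-line slider-crank, |v_piston| = rω|sinθ|·[1 + r cosθ/√(L² − r² sin²θ)].
With r = 0.0266 m, L = 0.0965 m, θ = 31°: the bracketed kinematic factor |dx/dθ| = 0.01697 m.
ω = v/|dx/dθ| = 3.79/0.01697 = 223.33 rad/s.

223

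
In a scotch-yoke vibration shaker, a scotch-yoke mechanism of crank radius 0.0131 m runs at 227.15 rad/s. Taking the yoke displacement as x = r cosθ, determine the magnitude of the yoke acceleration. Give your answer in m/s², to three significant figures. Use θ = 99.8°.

ω = 227.2 rad/s
x = r cosθ ⇒ ẍ = −rω² cosθ (ω constant).
|a| = rω²|cosθ| = 0.0131·(227.2)²·|cos 99.8°| = 115.05 m/s².

115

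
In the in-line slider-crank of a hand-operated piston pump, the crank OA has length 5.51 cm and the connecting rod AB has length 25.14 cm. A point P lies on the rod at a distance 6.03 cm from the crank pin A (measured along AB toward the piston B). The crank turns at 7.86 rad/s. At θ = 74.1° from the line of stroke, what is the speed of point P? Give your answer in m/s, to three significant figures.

0.432

ω = 7.86 rad/s.  Crank-pin speed |V_A| = rω = 0.43309 m/s, perpendicular to OA.
Rod angle: sinφ = −(r/L) sinθ ⇒ φ = -12.168°; ω_rod = −rω cosθ/√(L²−r²sin²θ) = -0.4828 rad/s.
V_P = V_A + ω_rod × AP, with AP = 0.0603 m along the rod.
Components: V_Px = −rω sinθ − a·ω_rod·sinφ = -0.42265 m/s;  V_Py = rω cosθ + a·ω_rod·cosφ = +0.090189 m/s.
|V_P| = √(V_Px² + V_Py²) = 0.43217 m/s.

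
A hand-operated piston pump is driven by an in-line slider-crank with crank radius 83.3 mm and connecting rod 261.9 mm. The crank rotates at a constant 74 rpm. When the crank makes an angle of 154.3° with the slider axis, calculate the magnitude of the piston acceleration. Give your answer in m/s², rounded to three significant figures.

3.48

ω = 2π·74/60 = 7.749 rad/s
x(θ) = r cosθ + √(L² − r² sin²θ); with ω constant, a = ω²·d²x/dθ².
d²x/dθ² = −r cosθ − r²(cos2θ)/√u − r⁴ sin²2θ/(4u^{3/2}),  u = L² − r² sin²θ = 0.0672867 m².
Substituting r = 0.0833 m, L = 0.2619 m, θ = 154.3°: d²x/dθ² = +0.05795 m.
a = ω²·d²x/dθ² = (7.749)²·(+0.05795) = +3.4799 m/s²;  |a| = 3.4799 m/s².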